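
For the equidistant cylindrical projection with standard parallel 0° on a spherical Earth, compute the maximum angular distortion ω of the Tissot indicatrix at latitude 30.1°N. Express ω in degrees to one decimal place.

In the plate carrée (x = Rλ, y = Rφ), meridians are true-scale (h = 1) and parallels are stretched by k = sec φ.
At 30.1°: h = 1.000, k = 1.156; principal scales a = 1.156, b = 1.000.
sin(ω/2) = (a − b)/(a + b) = 0.1559/2.156 = 0.07230, so ω = 2 arcsin(0.07230) ≈ 8.3°.

8.3°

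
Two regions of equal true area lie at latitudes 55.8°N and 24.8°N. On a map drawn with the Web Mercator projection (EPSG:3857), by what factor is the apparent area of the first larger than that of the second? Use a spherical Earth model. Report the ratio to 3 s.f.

Mercator areal scale is sec²φ.
At 55.8°: sec²(55.8°) = 1/0.5621² = 3.165.
At 24.8°: sec²(24.8°) = 1/0.9078² = 1.214.
Ratio = 3.165/1.214 = cos²(24.8°)/cos²(55.8°) ≈ 2.61.

2.61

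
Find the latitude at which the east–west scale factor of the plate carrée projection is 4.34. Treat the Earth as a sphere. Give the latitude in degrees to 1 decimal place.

Plate carrée: h = 1, k = sec φ along parallels.
sec φ = 4.34  ⇒  cos φ = 0.2304  ⇒  φ ≈ 76.7°.

76.7°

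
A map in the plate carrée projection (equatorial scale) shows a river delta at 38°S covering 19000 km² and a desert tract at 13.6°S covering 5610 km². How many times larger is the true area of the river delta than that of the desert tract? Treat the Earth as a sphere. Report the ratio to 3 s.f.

On the plate carrée, areal scale = h·k = 1 × sec φ, so true area = apparent × cos φ.
True area of river delta: 19000 × cos(38°) = 19000 × 0.7880 = 14970 km².
True area of desert tract: 5610 × cos(13.6°) = 5610 × 0.9720 = 5453 km².
Ratio = 14970 / 5453 ≈ 2.75.

2.75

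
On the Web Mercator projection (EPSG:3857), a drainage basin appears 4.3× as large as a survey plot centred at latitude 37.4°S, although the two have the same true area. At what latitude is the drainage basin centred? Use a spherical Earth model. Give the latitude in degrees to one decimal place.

67.5°

For equal true areas on Mercator, apparent areas scale as sec²φ, so the ratio is cos²φ₂ / cos²φ₁.
cos²φ₂ / cos²φ₁ = 4.3  ⇒  cos φ₁ = cos 37.4° / √4.3 = 0.7944/2.074 = 0.3831.
φ₁ = arccos(0.3831) ≈ 67.5°.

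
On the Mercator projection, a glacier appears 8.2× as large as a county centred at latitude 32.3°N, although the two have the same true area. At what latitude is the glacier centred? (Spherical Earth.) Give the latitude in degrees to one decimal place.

On Mercator, (apparent₁)/(apparent₂) = sec²φ₁ / sec²φ₂ when true areas are equal.
cos²φ₂ / cos²φ₁ = 8.2  ⇒  cos φ₁ = cos 32.3° / √8.2 = 0.8453/2.864 = 0.2952.
φ₁ = arccos(0.2952) ≈ 72.8°.

72.8°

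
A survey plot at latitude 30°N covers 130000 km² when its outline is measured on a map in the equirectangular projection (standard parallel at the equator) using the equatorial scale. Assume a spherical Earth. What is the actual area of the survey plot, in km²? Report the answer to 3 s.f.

113000 km²

Plate carrée maps x = Rλ, y = Rφ. The meridian scale is h = 1 and the parallel scale is k = 1/cos φ = sec φ.
Areal scale = h·k = 1 × sec φ; at 30°, h = 1.000, k = 1.155, so h·k = 1.155.
True area = apparent / (areal scale) = 130000 / 1.155 ≈ 113000 km².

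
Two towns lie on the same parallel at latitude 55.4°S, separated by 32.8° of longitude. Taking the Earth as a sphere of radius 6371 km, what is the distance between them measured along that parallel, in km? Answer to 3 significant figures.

Arc length along a parallel = R cos φ · Δλ (with Δλ in radians).
= 6371 × cos 55.4° × (32.8° × π/180) = 6371 × 0.5678 × 0.5725 ≈ 2070 km.

2070 km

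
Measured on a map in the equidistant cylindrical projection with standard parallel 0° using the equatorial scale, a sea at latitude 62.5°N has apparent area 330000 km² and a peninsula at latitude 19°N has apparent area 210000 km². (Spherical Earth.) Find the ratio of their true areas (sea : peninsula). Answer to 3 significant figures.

Plate carrée has h = 1 and k = sec φ, giving areal scale sec φ; true area = (apparent area) · cos φ.
True area of sea: 330000 × cos(62.5°) = 330000 × 0.4617 = 152400 km².
True area of peninsula: 210000 × cos(19°) = 210000 × 0.9455 = 198600 km².
Ratio = 152400 / 198600 ≈ 0.767.

0.767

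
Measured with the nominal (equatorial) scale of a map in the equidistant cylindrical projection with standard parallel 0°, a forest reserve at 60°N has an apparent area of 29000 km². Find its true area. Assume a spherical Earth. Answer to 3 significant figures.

14500 km²

Plate carrée maps x = Rλ, y = Rφ. The meridian scale is h = 1 and the parallel scale is k = 1/cos φ = sec φ.
Areal scale = h·k = 1 × sec φ; at 60°, h = 1.000, k = 2.000, so h·k = 2.000.
True area = apparent / (areal scale) = 29000 / 2.000 ≈ 14500 km².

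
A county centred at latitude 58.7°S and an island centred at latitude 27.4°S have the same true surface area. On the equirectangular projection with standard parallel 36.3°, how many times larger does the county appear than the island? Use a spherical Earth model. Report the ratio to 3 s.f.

1.71

With standard parallel φ₀ = 36.3°, the equirectangular projection gives x = Rλ cos φ₀, y = Rφ, so h = 1 and k = cos 36.3° / cos φ.
Areal scale at 58.7°: h·k = 1.000 × 1.551 = 1.551.
Areal scale at 27.4°: h·k = 1.000 × 0.9078 = 0.9078.
Ratio = 1.551/0.9078 ≈ 1.71.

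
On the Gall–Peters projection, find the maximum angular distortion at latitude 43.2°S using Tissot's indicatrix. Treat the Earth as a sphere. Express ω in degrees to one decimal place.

3.5°

The Gall–Peters projection is cylindrical equal-area with φ₀ = 45°. Cylindrical equal-area (φ₀ = 45°): h = cos φ / cos 45° along meridians, k = cos 45° / cos φ along parallels; h·k = 1.
At 43.2°: h = 1.031, k = 0.9700; principal scales a = 1.031, b = 0.9700.
sin(ω/2) = (a − b)/(a + b) = 0.06091/2.001 = 0.03044, so ω = 2 arcsin(0.03044) ≈ 3.5°.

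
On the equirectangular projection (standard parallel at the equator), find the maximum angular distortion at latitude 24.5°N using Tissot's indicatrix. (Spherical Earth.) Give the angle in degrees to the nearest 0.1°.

5.4°

Plate carrée maps x = Rλ, y = Rφ. The meridian scale is h = 1 and the parallel scale is k = 1/cos φ = sec φ.
At 24.5°: h = 1.000, k = 1.099; principal scales a = 1.099, b = 1.000.
sin(ω/2) = (a − b)/(a + b) = 0.09895/2.099 = 0.04714, so ω = 2 arcsin(0.04714) ≈ 5.4°.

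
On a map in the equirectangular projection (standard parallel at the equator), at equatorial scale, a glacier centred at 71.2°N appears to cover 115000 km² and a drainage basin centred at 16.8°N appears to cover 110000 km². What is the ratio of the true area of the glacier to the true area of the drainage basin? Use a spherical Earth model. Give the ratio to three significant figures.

0.352

Plate carrée has h = 1 and k = sec φ, giving areal scale sec φ; true area = (apparent area) · cos φ.
True area of glacier: 115000 × cos(71.2°) = 115000 × 0.3223 = 37060 km².
True area of drainage basin: 110000 × cos(16.8°) = 110000 × 0.9573 = 105300 km².
Ratio = 37060 / 105300 ≈ 0.352.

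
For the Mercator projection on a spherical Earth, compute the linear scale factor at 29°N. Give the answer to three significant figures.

1.14

Mercator is conformal, so the point scale is isotropic: h = k = sec φ = 1/cos φ.
k = 1/cos 29° = 1/0.8746 = 1.143.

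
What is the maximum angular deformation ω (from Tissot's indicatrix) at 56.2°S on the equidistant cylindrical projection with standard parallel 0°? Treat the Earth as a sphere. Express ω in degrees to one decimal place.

For the equirectangular projection with φ₀ = 0 (plate carrée), h = 1 along meridians and k = sec φ along parallels.
At 56.2°: h = 1.000, k = 1.798; principal scales a = 1.798, b = 1.000.
sin(ω/2) = (a − b)/(a + b) = 0.7976/2.798 = 0.2851, so ω = 2 arcsin(0.2851) ≈ 33.1°.

33.1°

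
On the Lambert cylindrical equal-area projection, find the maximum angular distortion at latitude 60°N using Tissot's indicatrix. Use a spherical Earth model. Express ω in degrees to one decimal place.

73.7°

The Lambert cylindrical equal-area projection is the cylindrical equal-area projection with its standard parallel at the equator (φ₀ = 0). A cylindrical equal-area projection with standard parallel φ₀ has meridian scale h = cos φ / cos φ₀ and parallel scale k = cos φ₀ / cos φ (so areas are preserved, h·k = 1).
At 60°: h = 0.5000, k = 2.000; principal scales a = 2.000, b = 0.5000.
sin(ω/2) = (a − b)/(a + b) = 1.500/2.500 = 0.6000, so ω = 2 arcsin(0.6000) ≈ 73.7°.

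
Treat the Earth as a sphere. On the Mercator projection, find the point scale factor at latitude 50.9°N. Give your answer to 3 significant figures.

The Mercator projection is conformal; its linear scale factor is the same in every direction and equals sec φ = 1/cos φ.
k = 1/cos 50.9° = 1/0.6307 = 1.586.

1.59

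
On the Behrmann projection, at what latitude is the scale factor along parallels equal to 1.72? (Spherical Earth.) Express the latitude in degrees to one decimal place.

59.8°

The Behrmann projection is cylindrical equal-area with φ₀ = 30°. A cylindrical equal-area projection with standard parallel φ₀ has meridian scale h = cos φ / cos φ₀ and parallel scale k = cos φ₀ / cos φ (so areas are preserved, h·k = 1).
k = cos φ₀ / cos φ = 1.72  ⇒  cos φ = cos 30° / 1.72 = 0.5035.
φ = arccos(0.5035) ≈ 59.8°.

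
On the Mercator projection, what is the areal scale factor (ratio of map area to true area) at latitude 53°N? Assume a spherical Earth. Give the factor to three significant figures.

2.76

Mercator is conformal, so the point scale is isotropic: h = k = sec φ = 1/cos φ.
Areal scale = k² = sec²φ = 1/cos²(53°) = 1/0.6018² = 2.761.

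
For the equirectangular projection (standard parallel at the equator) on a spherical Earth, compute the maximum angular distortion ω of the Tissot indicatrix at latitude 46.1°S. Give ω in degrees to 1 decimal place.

Plate carrée maps x = Rλ, y = Rφ. The meridian scale is h = 1 and the parallel scale is k = 1/cos φ = sec φ.
At 46.1°: h = 1.000, k = 1.442; principal scales a = 1.442, b = 1.000.
sin(ω/2) = (a − b)/(a + b) = 0.4422/2.442 = 0.1811, so ω = 2 arcsin(0.1811) ≈ 20.9°.

20.9°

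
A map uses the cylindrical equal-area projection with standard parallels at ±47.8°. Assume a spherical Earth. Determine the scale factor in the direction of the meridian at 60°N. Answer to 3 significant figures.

0.744

Cylindrical equal-area (φ₀ = 47.8°): h = cos φ / cos 47.8° along meridians, k = cos 47.8° / cos φ along parallels; h·k = 1.
h = cos 60° / cos 47.8° = 0.5000/0.6717 = 0.7444.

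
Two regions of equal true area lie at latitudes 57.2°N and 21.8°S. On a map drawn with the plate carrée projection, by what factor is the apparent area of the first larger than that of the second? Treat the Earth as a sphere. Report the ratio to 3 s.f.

In the plate carrée (x = Rλ, y = Rφ), meridians are true-scale (h = 1) and parallels are stretched by k = sec φ.
Areal scale at 57.2°: h·k = 1.000 × 1.846 = 1.846.
Areal scale at 21.8°: h·k = 1.000 × 1.077 = 1.077.
Ratio = 1.846/1.077 ≈ 1.71.

1.71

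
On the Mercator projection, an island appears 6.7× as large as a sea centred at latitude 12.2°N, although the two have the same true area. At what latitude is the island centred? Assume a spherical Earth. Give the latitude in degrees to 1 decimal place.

On Mercator, (apparent₁)/(apparent₂) = sec²φ₁ / sec²φ₂ when true areas are equal.
cos²φ₂ / cos²φ₁ = 6.7  ⇒  cos φ₁ = cos 12.2° / √6.7 = 0.9774/2.588 = 0.3776.
φ₁ = arccos(0.3776) ≈ 67.8°.

67.8°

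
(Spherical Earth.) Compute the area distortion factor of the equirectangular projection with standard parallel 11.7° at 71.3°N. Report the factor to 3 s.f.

In the equirectangular projection with standard parallel φ₀ = 11.7° (x = Rλ cos φ₀, y = Rφ), meridians are true-scale (h = 1) and the parallel scale is k = cos φ₀ / cos φ.
Areal scale = h·k = 1 × cos φ₀ / cos φ; at 71.3°, h = 1.000, k = 3.054, so h·k = 3.054.

3.05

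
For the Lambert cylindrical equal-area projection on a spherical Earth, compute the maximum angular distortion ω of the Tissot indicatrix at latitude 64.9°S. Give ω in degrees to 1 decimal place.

88.1°

The Lambert cylindrical equal-area projection is the cylindrical equal-area projection with its standard parallel at the equator (φ₀ = 0). Cylindrical equal-area (φ₀ = 0°): h = cos φ / cos 0° along meridians, k = cos 0° / cos φ along parallels; h·k = 1.
At 64.9°: h = 0.4242, k = 2.357; principal scales a = 2.357, b = 0.4242.
sin(ω/2) = (a − b)/(a + b) = 1.933/2.782 = 0.6950, so ω = 2 arcsin(0.6950) ≈ 88.1°.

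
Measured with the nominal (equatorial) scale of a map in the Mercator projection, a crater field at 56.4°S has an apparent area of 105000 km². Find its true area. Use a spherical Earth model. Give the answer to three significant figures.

For Mercator, h = k = sec φ (a conformal cylindrical projection has a single point scale, 1/cos φ).
Areal scale = k² = sec²φ = 1/cos²(56.4°) = 1/0.5534² = 3.265.
True area = apparent / (areal scale) = 105000 / 3.265 ≈ 32200 km².

32200 km²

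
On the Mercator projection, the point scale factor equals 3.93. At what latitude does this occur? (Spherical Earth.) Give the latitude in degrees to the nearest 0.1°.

Mercator scale is k = sec φ = 1/cos φ.
1/cos φ = 3.93  ⇒  cos φ = 0.2545  ⇒  φ = arccos(0.2545) ≈ 75.3°.

75.3°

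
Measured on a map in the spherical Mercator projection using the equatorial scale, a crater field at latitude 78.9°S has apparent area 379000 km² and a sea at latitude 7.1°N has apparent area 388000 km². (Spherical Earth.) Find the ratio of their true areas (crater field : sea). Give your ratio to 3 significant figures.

0.0368

Since Mercator area scale is 1/cos²φ, the true area equals the apparent area multiplied by cos²φ.
True area of crater field: 379000 × cos²(78.9°) = 379000 × 0.03706 = 14050 km².
True area of sea: 388000 × cos²(7.1°) = 388000 × 0.9847 = 382100 km².
Ratio = 14050 / 382100 ≈ 0.0368.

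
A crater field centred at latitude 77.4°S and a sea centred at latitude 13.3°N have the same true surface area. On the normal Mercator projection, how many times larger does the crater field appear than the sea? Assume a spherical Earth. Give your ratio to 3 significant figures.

Mercator areal scale is sec²φ.
At 77.4°: sec²(77.4°) = 1/0.2181² = 21.01.
At 13.3°: sec²(13.3°) = 1/0.9732² = 1.056.
Ratio = 21.01/1.056 = cos²(13.3°)/cos²(77.4°) ≈ 19.9.

19.9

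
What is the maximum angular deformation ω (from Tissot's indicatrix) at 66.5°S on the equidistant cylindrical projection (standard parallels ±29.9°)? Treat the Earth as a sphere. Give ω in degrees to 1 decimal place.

43.4°

The equidistant cylindrical projection with φ₀ = 29.9° has h = 1 (meridians true) and k = cos φ₀ / cos φ along parallels.
At 66.5°: h = 1.000, k = 2.174; principal scales a = 2.174, b = 1.000.
sin(ω/2) = (a − b)/(a + b) = 1.174/3.174 = 0.3699, so ω = 2 arcsin(0.3699) ≈ 43.4°.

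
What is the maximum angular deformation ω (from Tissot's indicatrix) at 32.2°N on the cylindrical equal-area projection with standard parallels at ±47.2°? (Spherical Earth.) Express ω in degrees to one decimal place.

Cylindrical equal-area (φ₀ = 47.2°): h = cos φ / cos 47.2° along meridians, k = cos 47.2° / cos φ along parallels; h·k = 1.
At 32.2°: h = 1.245, k = 0.8029; principal scales a = 1.245, b = 0.8029.
sin(ω/2) = (a − b)/(a + b) = 0.4425/2.048 = 0.2160, so ω = 2 arcsin(0.2160) ≈ 25.0°.

25.0°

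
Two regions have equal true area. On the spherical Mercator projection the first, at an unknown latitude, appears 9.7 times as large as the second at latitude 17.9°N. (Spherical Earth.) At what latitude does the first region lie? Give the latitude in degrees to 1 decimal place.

Mercator areal scale is sec²φ, so apparent-area ratio = sec²φ₁ / sec²φ₂ = cos²φ₂ / cos²φ₁.
cos²φ₂ / cos²φ₁ = 9.7  ⇒  cos φ₁ = cos 17.9° / √9.7 = 0.9516/3.114 = 0.3055.
φ₁ = arccos(0.3055) ≈ 72.2°.

72.2°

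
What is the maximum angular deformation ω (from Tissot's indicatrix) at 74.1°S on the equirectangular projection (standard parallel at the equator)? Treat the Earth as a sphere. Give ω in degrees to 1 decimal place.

69.5°

For the equirectangular projection with φ₀ = 0 (plate carrée), h = 1 along meridians and k = sec φ along parallels.
At 74.1°: h = 1.000, k = 3.650; principal scales a = 3.650, b = 1.000.
sin(ω/2) = (a − b)/(a + b) = 2.650/4.650 = 0.5699, so ω = 2 arcsin(0.5699) ≈ 69.5°.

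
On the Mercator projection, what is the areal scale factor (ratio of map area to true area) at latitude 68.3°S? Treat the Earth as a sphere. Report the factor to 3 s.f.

7.31

The Mercator projection is conformal; its linear scale factor is the same in every direction and equals sec φ = 1/cos φ.
Areal scale = k² = sec²φ = 1/cos²(68.3°) = 1/0.3697² = 7.315.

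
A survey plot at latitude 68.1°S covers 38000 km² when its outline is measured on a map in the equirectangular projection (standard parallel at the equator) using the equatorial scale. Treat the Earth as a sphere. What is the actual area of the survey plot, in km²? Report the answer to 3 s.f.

14200 km²

In the plate carrée (x = Rλ, y = Rφ), meridians are true-scale (h = 1) and parallels are stretched by k = sec φ.
Areal scale = h·k = 1 × sec φ; at 68.1°, h = 1.000, k = 2.681, so h·k = 2.681.
True area = apparent / (areal scale) = 38000 / 2.681 ≈ 14200 km².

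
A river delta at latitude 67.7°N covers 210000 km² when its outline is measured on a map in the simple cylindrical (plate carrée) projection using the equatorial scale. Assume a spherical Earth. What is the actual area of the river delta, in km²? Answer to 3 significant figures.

79700 km²

Plate carrée maps x = Rλ, y = Rφ. The meridian scale is h = 1 and the parallel scale is k = 1/cos φ = sec φ.
Areal scale = h·k = 1 × sec φ; at 67.7°, h = 1.000, k = 2.635, so h·k = 2.635.
True area = apparent / (areal scale) = 210000 / 2.635 ≈ 79700 km².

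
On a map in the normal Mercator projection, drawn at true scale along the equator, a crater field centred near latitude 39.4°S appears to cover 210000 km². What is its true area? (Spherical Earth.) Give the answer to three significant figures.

125000 km²

For Mercator, h = k = sec φ (a conformal cylindrical projection has a single point scale, 1/cos φ).
Areal scale = k² = sec²φ = 1/cos²(39.4°) = 1/0.7727² = 1.675.
True area = apparent / (areal scale) = 210000 / 1.675 ≈ 125000 km².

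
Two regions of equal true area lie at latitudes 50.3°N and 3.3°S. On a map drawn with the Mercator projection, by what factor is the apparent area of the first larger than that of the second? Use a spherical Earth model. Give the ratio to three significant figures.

On Mercator, area is exaggerated by sec²φ = 1/cos²φ.
At 50.3°: sec²(50.3°) = 1/0.6388² = 2.451.
At 3.3°: sec²(3.3°) = 1/0.9983² = 1.003.
Ratio = 2.451/1.003 = cos²(3.3°)/cos²(50.3°) ≈ 2.44.

2.44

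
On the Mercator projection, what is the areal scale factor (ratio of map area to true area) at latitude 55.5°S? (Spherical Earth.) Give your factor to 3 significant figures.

Mercator is conformal, so the point scale is isotropic: h = k = sec φ = 1/cos φ.
Areal scale = k² = sec²φ = 1/cos²(55.5°) = 1/0.5664² = 3.117.

3.12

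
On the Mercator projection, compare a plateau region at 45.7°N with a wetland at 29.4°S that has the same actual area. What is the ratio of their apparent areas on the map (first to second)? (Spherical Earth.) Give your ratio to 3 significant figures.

1.56

Mercator areal scale is sec²φ.
At 45.7°: sec²(45.7°) = 1/0.6984² = 2.050.
At 29.4°: sec²(29.4°) = 1/0.8712² = 1.317.
Ratio = 2.050/1.317 = cos²(29.4°)/cos²(45.7°) ≈ 1.56.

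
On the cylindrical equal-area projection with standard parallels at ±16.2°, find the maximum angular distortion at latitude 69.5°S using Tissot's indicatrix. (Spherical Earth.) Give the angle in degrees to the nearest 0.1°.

Cylindrical equal-area (φ₀ = 16.2°): h = cos φ / cos 16.2° along meridians, k = cos 16.2° / cos φ along parallels; h·k = 1.
At 69.5°: h = 0.3647, k = 2.742; principal scales a = 2.742, b = 0.3647.
sin(ω/2) = (a − b)/(a + b) = 2.377/3.107 = 0.7652, so ω = 2 arcsin(0.7652) ≈ 99.9°.

99.9°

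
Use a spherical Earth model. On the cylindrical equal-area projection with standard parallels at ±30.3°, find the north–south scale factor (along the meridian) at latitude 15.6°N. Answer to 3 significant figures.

1.12

Cylindrical equal-area (φ₀ = 30.3°): h = cos φ / cos 30.3° along meridians, k = cos 30.3° / cos φ along parallels; h·k = 1.
h = cos 15.6° / cos 30.3° = 0.9632/0.8634 = 1.116.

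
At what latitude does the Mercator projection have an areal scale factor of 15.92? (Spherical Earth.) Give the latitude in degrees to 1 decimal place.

Mercator areal scale is sec²φ.
sec²φ = 15.92  ⇒  cos²φ = 0.06281  ⇒  cos φ = 0.2506.
φ = arccos(0.2506) ≈ 75.5°.

75.5°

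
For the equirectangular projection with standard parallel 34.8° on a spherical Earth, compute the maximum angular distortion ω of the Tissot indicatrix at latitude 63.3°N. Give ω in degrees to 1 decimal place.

In the equirectangular projection with standard parallel φ₀ = 34.8° (x = Rλ cos φ₀, y = Rφ), meridians are true-scale (h = 1) and the parallel scale is k = cos φ₀ / cos φ.
At 63.3°: h = 1.000, k = 1.828; principal scales a = 1.828, b = 1.000.
sin(ω/2) = (a − b)/(a + b) = 0.8275/2.828 = 0.2927, so ω = 2 arcsin(0.2927) ≈ 34.0°.

34.0°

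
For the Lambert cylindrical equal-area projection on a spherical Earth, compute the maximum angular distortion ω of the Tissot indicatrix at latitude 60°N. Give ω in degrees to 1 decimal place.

73.7°

The Lambert cylindrical equal-area projection is the cylindrical equal-area projection with its standard parallel at the equator (φ₀ = 0). Cylindrical equal-area (φ₀ = 0°): h = cos φ / cos 0° along meridians, k = cos 0° / cos φ along parallels; h·k = 1.
At 60°: h = 0.5000, k = 2.000; principal scales a = 2.000, b = 0.5000.
sin(ω/2) = (a − b)/(a + b) = 1.500/2.500 = 0.6000, so ω = 2 arcsin(0.6000) ≈ 73.7°.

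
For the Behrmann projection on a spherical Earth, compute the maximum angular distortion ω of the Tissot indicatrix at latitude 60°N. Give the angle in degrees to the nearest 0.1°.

The Behrmann projection is cylindrical equal-area with φ₀ = 30°. A cylindrical equal-area projection with standard parallel φ₀ has meridian scale h = cos φ / cos φ₀ and parallel scale k = cos φ₀ / cos φ (so areas are preserved, h·k = 1).
At 60°: h = 0.5774, k = 1.732; principal scales a = 1.732, b = 0.5774.
sin(ω/2) = (a − b)/(a + b) = 1.155/2.309 = 0.5000, so ω = 2 arcsin(0.5000) ≈ 60.0°.

60.0°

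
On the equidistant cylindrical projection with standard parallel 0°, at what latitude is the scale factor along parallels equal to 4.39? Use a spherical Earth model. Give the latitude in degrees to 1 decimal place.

76.8°

Plate carrée: h = 1, k = sec φ along parallels.
sec φ = 4.39  ⇒  cos φ = 0.2278  ⇒  φ ≈ 76.8°.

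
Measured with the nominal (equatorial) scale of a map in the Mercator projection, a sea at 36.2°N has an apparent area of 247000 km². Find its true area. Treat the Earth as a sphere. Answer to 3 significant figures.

The Mercator projection is conformal; its linear scale factor is the same in every direction and equals sec φ = 1/cos φ.
Areal scale = k² = sec²φ = 1/cos²(36.2°) = 1/0.8070² = 1.536.
True area = apparent / (areal scale) = 247000 / 1.536 ≈ 161000 km².

161000 km²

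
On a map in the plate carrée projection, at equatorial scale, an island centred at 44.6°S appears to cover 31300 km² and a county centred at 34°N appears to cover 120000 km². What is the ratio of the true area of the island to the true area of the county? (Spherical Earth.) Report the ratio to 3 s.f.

0.224

Plate carrée has h = 1 and k = sec φ, giving areal scale sec φ; true area = (apparent area) · cos φ.
True area of island: 31300 × cos(44.6°) = 31300 × 0.7120 = 22290 km².
True area of county: 120000 × cos(34°) = 120000 × 0.8290 = 99480 km².
Ratio = 22290 / 99480 ≈ 0.224.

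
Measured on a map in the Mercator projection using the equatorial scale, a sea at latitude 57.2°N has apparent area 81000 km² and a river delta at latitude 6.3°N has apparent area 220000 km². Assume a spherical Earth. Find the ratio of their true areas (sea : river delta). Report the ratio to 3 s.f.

0.109

On Mercator the areal scale is sec²φ, so true area = apparent × cos²φ.
True area of sea: 81000 × cos²(57.2°) = 81000 × 0.2934 = 23770 km².
True area of river delta: 220000 × cos²(6.3°) = 220000 × 0.9880 = 217400 km².
Ratio = 23770 / 217400 ≈ 0.109.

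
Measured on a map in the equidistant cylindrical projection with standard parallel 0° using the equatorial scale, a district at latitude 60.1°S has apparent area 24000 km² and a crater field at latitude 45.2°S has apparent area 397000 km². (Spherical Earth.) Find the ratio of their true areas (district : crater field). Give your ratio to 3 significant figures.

On the plate carrée, areal scale = h·k = 1 × sec φ, so true area = apparent × cos φ.
True area of district: 24000 × cos(60.1°) = 24000 × 0.4985 = 11960 km².
True area of crater field: 397000 × cos(45.2°) = 397000 × 0.7046 = 279700 km².
Ratio = 11960 / 279700 ≈ 0.0428.

0.0428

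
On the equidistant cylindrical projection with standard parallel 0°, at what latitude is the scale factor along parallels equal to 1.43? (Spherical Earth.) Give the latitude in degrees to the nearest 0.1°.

45.6°

Plate carrée: h = 1, k = sec φ along parallels.
sec φ = 1.43  ⇒  cos φ = 0.6993  ⇒  φ ≈ 45.6°.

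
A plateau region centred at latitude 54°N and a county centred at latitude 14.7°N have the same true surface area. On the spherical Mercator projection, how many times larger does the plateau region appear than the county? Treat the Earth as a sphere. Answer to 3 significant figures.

Mercator areal scale is sec²φ.
At 54°: sec²(54°) = 1/0.5878² = 2.894.
At 14.7°: sec²(14.7°) = 1/0.9673² = 1.069.
Ratio = 2.894/1.069 = cos²(14.7°)/cos²(54°) ≈ 2.71.

2.71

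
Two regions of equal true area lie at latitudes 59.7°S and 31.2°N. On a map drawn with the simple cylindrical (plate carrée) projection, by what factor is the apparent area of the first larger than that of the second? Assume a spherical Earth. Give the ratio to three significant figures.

For the equirectangular projection with φ₀ = 0 (plate carrée), h = 1 along meridians and k = sec φ along parallels.
Areal scale at 59.7°: h·k = 1.000 × 1.982 = 1.982.
Areal scale at 31.2°: h·k = 1.000 × 1.169 = 1.169.
Ratio = 1.982/1.169 ≈ 1.70.

1.70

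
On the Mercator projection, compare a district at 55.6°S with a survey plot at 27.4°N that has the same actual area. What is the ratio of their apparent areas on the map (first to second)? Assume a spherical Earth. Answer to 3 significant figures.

Mercator is conformal with k = sec φ, so areal scale = k² = sec²φ.
At 55.6°: sec²(55.6°) = 1/0.5650² = 3.133.
At 27.4°: sec²(27.4°) = 1/0.8878² = 1.269.
Ratio = 3.133/1.269 = cos²(27.4°)/cos²(55.6°) ≈ 2.47.

2.47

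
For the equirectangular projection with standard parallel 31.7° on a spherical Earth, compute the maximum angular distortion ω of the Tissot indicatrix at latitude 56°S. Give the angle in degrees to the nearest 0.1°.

23.9°

In the equirectangular projection with standard parallel φ₀ = 31.7° (x = Rλ cos φ₀, y = Rφ), meridians are true-scale (h = 1) and the parallel scale is k = cos φ₀ / cos φ.
At 56°: h = 1.000, k = 1.521; principal scales a = 1.521, b = 1.000.
sin(ω/2) = (a − b)/(a + b) = 0.5215/2.521 = 0.2068, so ω = 2 arcsin(0.2068) ≈ 23.9°.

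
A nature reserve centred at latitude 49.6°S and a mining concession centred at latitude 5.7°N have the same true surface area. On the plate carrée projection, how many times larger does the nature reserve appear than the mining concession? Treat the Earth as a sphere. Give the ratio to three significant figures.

For the equirectangular projection with φ₀ = 0 (plate carrée), h = 1 along meridians and k = sec φ along parallels.
Areal scale at 49.6°: h·k = 1.000 × 1.543 = 1.543.
Areal scale at 5.7°: h·k = 1.000 × 1.005 = 1.005.
Ratio = 1.543/1.005 ≈ 1.54.

1.54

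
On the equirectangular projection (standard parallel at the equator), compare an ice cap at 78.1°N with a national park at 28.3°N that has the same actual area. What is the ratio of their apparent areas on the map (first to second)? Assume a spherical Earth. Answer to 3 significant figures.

In the plate carrée (x = Rλ, y = Rφ), meridians are true-scale (h = 1) and parallels are stretched by k = sec φ.
Areal scale at 78.1°: h·k = 1.000 × 4.850 = 4.850.
Areal scale at 28.3°: h·k = 1.000 × 1.136 = 1.136.
Ratio = 4.850/1.136 ≈ 4.27.

4.27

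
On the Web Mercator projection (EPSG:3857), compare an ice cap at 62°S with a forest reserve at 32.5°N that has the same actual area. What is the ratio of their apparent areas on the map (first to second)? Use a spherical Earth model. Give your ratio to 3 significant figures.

On Mercator, area is exaggerated by sec²φ = 1/cos²φ.
At 62°: sec²(62°) = 1/0.4695² = 4.537.
At 32.5°: sec²(32.5°) = 1/0.8434² = 1.406.
Ratio = 4.537/1.406 = cos²(32.5°)/cos²(62°) ≈ 3.23.

3.23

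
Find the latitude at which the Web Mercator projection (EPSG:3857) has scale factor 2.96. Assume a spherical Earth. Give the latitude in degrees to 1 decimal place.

Mercator scale is k = sec φ = 1/cos φ.
1/cos φ = 2.96  ⇒  cos φ = 0.3378  ⇒  φ = arccos(0.3378) ≈ 70.3°.

70.3°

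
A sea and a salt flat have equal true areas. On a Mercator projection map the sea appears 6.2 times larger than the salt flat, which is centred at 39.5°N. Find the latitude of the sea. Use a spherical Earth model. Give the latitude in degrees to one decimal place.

Mercator areal scale is sec²φ, so apparent-area ratio = sec²φ₁ / sec²φ₂ = cos²φ₂ / cos²φ₁.
cos²φ₂ / cos²φ₁ = 6.2  ⇒  cos φ₁ = cos 39.5° / √6.2 = 0.7716/2.490 = 0.3099.
φ₁ = arccos(0.3099) ≈ 71.9°.

71.9°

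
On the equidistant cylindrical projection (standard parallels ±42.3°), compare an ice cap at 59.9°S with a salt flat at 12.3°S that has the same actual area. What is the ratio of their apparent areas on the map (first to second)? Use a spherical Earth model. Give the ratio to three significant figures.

In the equirectangular projection with standard parallel φ₀ = 42.3° (x = Rλ cos φ₀, y = Rφ), meridians are true-scale (h = 1) and the parallel scale is k = cos φ₀ / cos φ.
Areal scale at 59.9°: h·k = 1.000 × 1.475 = 1.475.
Areal scale at 12.3°: h·k = 1.000 × 0.7570 = 0.7570.
Ratio = 1.475/0.7570 ≈ 1.95.

1.95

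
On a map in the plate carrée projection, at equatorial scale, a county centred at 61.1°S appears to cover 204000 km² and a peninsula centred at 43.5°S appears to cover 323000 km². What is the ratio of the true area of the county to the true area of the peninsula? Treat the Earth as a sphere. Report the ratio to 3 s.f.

0.421

On the plate carrée, areal scale = h·k = 1 × sec φ, so true area = apparent × cos φ.
True area of county: 204000 × cos(61.1°) = 204000 × 0.4833 = 98590 km².
True area of peninsula: 323000 × cos(43.5°) = 323000 × 0.7254 = 234300 km².
Ratio = 98590 / 234300 ≈ 0.421.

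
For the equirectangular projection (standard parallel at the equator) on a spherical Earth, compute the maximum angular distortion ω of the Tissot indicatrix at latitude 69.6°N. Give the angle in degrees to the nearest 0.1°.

57.8°

Plate carrée maps x = Rλ, y = Rφ. The meridian scale is h = 1 and the parallel scale is k = 1/cos φ = sec φ.
At 69.6°: h = 1.000, k = 2.869; principal scales a = 2.869, b = 1.000.
sin(ω/2) = (a − b)/(a + b) = 1.869/3.869 = 0.4831, so ω = 2 arcsin(0.4831) ≈ 57.8°.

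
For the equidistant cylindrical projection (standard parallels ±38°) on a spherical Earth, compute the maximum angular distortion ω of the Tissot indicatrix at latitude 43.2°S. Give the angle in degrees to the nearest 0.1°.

The equidistant cylindrical projection with φ₀ = 38° has h = 1 (meridians true) and k = cos φ₀ / cos φ along parallels.
At 43.2°: h = 1.000, k = 1.081; principal scales a = 1.081, b = 1.000.
sin(ω/2) = (a − b)/(a + b) = 0.08099/2.081 = 0.03892, so ω = 2 arcsin(0.03892) ≈ 4.5°.

4.5°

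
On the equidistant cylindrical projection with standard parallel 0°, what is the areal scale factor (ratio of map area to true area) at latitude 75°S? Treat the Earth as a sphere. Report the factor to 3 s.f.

3.86

Plate carrée maps x = Rλ, y = Rφ. The meridian scale is h = 1 and the parallel scale is k = 1/cos φ = sec φ.
Areal scale = h·k = 1 × sec φ; at 75°, h = 1.000, k = 3.864, so h·k = 3.864.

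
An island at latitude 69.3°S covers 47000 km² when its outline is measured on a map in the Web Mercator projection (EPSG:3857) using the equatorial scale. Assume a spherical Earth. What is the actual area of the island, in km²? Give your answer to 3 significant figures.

Mercator is conformal, so the point scale is isotropic: h = k = sec φ = 1/cos φ.
Areal scale = k² = sec²φ = 1/cos²(69.3°) = 1/0.3535² = 8.004.
True area = apparent / (areal scale) = 47000 / 8.004 ≈ 5870 km².

5870 km²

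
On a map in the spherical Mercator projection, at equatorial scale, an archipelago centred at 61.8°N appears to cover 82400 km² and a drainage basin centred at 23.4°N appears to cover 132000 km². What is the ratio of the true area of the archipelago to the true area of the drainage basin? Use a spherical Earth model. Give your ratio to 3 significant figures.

0.165

Mercator's areal exaggeration is sec²φ; hence true area = (apparent area) · cos²φ.
True area of archipelago: 82400 × cos²(61.8°) = 82400 × 0.2233 = 18400 km².
True area of drainage basin: 132000 × cos²(23.4°) = 132000 × 0.8423 = 111200 km².
Ratio = 18400 / 111200 ≈ 0.165.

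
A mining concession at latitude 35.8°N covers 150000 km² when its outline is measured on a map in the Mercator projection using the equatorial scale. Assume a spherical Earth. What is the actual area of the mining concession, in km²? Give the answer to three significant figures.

The Mercator projection is conformal; its linear scale factor is the same in every direction and equals sec φ = 1/cos φ.
Areal scale = k² = sec²φ = 1/cos²(35.8°) = 1/0.8111² = 1.520.
True area = apparent / (areal scale) = 150000 / 1.520 ≈ 98700 km².

98700 km²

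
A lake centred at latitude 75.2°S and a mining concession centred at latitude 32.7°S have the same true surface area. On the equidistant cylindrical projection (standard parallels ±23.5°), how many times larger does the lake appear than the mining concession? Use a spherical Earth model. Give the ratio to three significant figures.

In the equirectangular projection with standard parallel φ₀ = 23.5° (x = Rλ cos φ₀, y = Rφ), meridians are true-scale (h = 1) and the parallel scale is k = cos φ₀ / cos φ.
Areal scale at 75.2°: h·k = 1.000 × 3.590 = 3.590.
Areal scale at 32.7°: h·k = 1.000 × 1.090 = 1.090.
Ratio = 3.590/1.090 ≈ 3.29.

3.29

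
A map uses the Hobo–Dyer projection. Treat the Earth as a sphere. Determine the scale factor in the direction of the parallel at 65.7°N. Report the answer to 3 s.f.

The Hobo–Dyer projection is cylindrical equal-area with φ₀ = 37.5°. For cylindrical equal-area with standard parallel φ₀, h = cos φ / cos φ₀ and k = cos φ₀ / cos φ, so h·k = 1.
k = cos 37.5° / cos 65.7° = 0.7934/0.4115 = 1.928.

1.93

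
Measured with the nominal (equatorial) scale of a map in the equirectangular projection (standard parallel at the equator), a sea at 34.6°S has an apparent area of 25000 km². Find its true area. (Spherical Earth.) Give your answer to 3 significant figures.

20600 km²

Plate carrée maps x = Rλ, y = Rφ. The meridian scale is h = 1 and the parallel scale is k = 1/cos φ = sec φ.
Areal scale = h·k = 1 × sec φ; at 34.6°, h = 1.000, k = 1.215, so h·k = 1.215.
True area = apparent / (areal scale) = 25000 / 1.215 ≈ 20600 km².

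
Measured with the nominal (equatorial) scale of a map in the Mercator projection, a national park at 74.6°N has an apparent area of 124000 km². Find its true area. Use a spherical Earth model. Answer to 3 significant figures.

Mercator is conformal, so the point scale is isotropic: h = k = sec φ = 1/cos φ.
Areal scale = k² = sec²φ = 1/cos²(74.6°) = 1/0.2656² = 14.18.
True area = apparent / (areal scale) = 124000 / 14.18 ≈ 8740 km².

8740 km²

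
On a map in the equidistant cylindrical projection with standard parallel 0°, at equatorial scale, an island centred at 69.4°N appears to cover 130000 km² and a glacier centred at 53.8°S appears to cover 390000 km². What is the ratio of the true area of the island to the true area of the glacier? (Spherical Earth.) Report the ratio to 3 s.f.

0.199

On the plate carrée, areal scale = h·k = 1 × sec φ, so true area = apparent × cos φ.
True area of island: 130000 × cos(69.4°) = 130000 × 0.3518 = 45740 km².
True area of glacier: 390000 × cos(53.8°) = 390000 × 0.5906 = 230300 km².
Ratio = 45740 / 230300 ≈ 0.199.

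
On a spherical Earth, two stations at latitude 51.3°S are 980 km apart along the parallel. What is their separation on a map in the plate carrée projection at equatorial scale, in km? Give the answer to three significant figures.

1570 km

Plate carrée maps x = Rλ, y = Rφ. The meridian scale is h = 1 and the parallel scale is k = 1/cos φ = sec φ.
Along the parallel, k = sec 51.3° = 1/0.6252 = 1.599.
Map distance = 980 × 1.599 ≈ 1570 km.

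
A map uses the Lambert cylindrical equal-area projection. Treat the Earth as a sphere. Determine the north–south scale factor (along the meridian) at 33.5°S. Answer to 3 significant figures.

0.834

The Lambert cylindrical equal-area projection is the cylindrical equal-area projection with its standard parallel at the equator (φ₀ = 0). Cylindrical equal-area (φ₀ = 0°): h = cos φ / cos 0° along meridians, k = cos 0° / cos φ along parallels; h·k = 1.
h = cos 33.5° / cos 0° = 0.8339/1.000 = 0.8339.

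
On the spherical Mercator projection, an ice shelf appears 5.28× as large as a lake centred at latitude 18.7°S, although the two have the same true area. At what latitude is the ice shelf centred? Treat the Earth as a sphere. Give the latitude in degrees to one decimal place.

65.7°

Mercator areal scale is sec²φ, so apparent-area ratio = sec²φ₁ / sec²φ₂ = cos²φ₂ / cos²φ₁.
cos²φ₂ / cos²φ₁ = 5.28  ⇒  cos φ₁ = cos 18.7° / √5.28 = 0.9472/2.298 = 0.4122.
φ₁ = arccos(0.4122) ≈ 65.7°.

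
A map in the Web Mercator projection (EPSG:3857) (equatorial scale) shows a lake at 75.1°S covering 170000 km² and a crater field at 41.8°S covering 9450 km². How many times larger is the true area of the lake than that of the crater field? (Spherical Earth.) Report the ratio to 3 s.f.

2.14

On Mercator the areal scale is sec²φ, so true area = apparent × cos²φ.
True area of lake: 170000 × cos²(75.1°) = 170000 × 0.06612 = 11240 km².
True area of crater field: 9450 × cos²(41.8°) = 9450 × 0.5557 = 5252 km².
Ratio = 11240 / 5252 ≈ 2.14.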